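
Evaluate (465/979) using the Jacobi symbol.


Compute (465/979) via quadratic reciprocity:
  reciprocity: (465/979) -> +(979/465)
  reduce: (49/465)
  reciprocity: (49/465) -> +(465/49)
  reduce: (24/49)
  pull out 2: (2/49) = +1  (since 49 mod 8 = 1)
  pull out 2: (2/49) = +1  (since 49 mod 8 = 1)
  pull out 2: (2/49) = +1  (since 49 mod 8 = 1)
  reciprocity: (3/49) -> +(49/3)
  reduce: (1/3)
  (1/3) = 1
Product of signs = 1

1


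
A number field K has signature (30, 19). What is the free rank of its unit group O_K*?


By Dirichlet's unit theorem:
rank = r1 + r2 - 1
= 30 + 19 - 1
= 48

48


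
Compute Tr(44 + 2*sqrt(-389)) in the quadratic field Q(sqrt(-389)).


Tr(a + b*sqrt(d)) = (a + b*sqrt(d)) + (a - b*sqrt(d)) = 2a
= 2 * (44)
= 88

88


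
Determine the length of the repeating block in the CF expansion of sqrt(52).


Run the CF algorithm for sqrt(52).
a_0 = floor(sqrt(52)) = 7; set m_0=0, q_0=1.
Recurrence: m' = q*a - m,  q' = (d - m'^2)/q,  a' = floor((a_0 + m')/q').
  step 1: m=7, q=3, a=4
  step 2: m=5, q=9, a=1
  step 3: m=4, q=4, a=2
  step 4: m=4, q=9, a=1
  step 5: m=5, q=3, a=4
  step 6: m=7, q=1, a=14
a_6 = 2*a_0 = 14, so the period closes here.
sqrt(52) = [7; 4, 1, 2, 1, 4, 14]
Period length = 6

6


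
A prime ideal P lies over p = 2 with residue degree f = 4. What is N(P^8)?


N(P^a) = p^(a*f)
= 2^(8*4)
= 2^32
= 4294967296

4294967296


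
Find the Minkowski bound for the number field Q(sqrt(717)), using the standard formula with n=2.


d = 717, d mod 4 = 1, so disc(K) = d = 717; |disc(K)| = 717
Real quadratic field, so n = 2, s = r2 = 0, r1 = 2
M = (n!/n^n) * (4/pi)^s * sqrt(|disc(K)|) = (2!/2^2) * (4/pi)^0 * sqrt(717)
= 0.5 * 1.000000 * 26.776856
= 13.3884

13.3884


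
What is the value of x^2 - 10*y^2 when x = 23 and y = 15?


x^2 - d*y^2
= 23^2 - 10*15^2
= 529 - 2250
= -1721

-1721


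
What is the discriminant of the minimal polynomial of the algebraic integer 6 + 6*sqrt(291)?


The element 6 + 6*sqrt(291) has minimal polynomial:
x^2 - 12*x - 10440
Discriminant = (-12)^2 - 4*(-10440)
= 144 + 41760
= 41904

41904


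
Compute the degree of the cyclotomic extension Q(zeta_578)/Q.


The degree equals Euler's totient phi(578).
578 = 2 * 17^2
phi(578) = 272

272


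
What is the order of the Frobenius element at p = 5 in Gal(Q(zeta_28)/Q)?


The Frobenius at p in Gal(Q(zeta_n)/Q) = (Z/nZ)* is the class of p, so its order is ord_28(5), the smallest k >= 1 with 5^k = 1 mod 28.
n = 28 = 2^2 * 7, phi(28) = 12; the order divides phi(n).
Divisors of 12: 1, 2, 3, 4, 6, 12
Repeated squaring mod 28: 5^1 = 5, 5^2 = 25, 5^4 = 9, 5^8 = 25
Test divisors in increasing order:
  k=1: 5^1 = 5 mod 28
  k=2: 5^2 = 25 mod 28
  k=3: 5^3 = 25 * 5 = 13 mod 28
  k=4: 5^4 = 9 mod 28
  k=6: 5^6 = 9 * 25 = 1 mod 28  <- first divisor giving 1
Order = 6

6


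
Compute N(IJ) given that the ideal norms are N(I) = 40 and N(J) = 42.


N(IJ) = N(I) * N(J)
= 40 * 42
= 1680

1680


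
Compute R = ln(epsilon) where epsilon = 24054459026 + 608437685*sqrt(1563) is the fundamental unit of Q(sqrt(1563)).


epsilon = 24054459026 + 608437685*sqrt(1563)
= 4.8109e+10
R = ln(4.8109e+10)
= 24.5967

24.5967


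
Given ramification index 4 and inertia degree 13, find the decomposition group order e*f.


|D_P| = e * f
= 4 * 13
= 52

52


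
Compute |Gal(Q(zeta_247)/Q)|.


|Gal(Q(zeta_247)/Q)| = phi(247)
= 216

216


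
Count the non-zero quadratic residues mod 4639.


For prime p, the number of non-zero quadratic residues is (p-1)/2.
= (4639-1)/2
= 2319

2319


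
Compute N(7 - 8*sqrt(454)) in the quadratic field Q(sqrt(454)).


N(a + b*sqrt(d)) = a^2 - d*b^2
= (7)^2 - (454)*(-8)^2
= 49 - 29056
= -29007

-29007


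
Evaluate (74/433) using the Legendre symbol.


p = 433 is prime, so compute (74/433) with the reciprocity algorithm (Jacobi-symbol steps: pull out 2s via (2/n), flip via reciprocity, reduce):
  pull out 2: (2/433) = +1  (since 433 mod 8 = 1)
  reciprocity: (37/433) -> +(433/37)
  reduce: (26/37)
  pull out 2: (2/37) = -1  (since 37 mod 8 = 5)
  reciprocity: (13/37) -> +(37/13)
  reduce: (11/13)
  reciprocity: (11/13) -> +(13/11)
  reduce: (2/11)
  pull out 2: (2/11) = -1  (since 11 mod 8 = 3)
  (1/11) = 1
Product of signs = 1
(74/433) = 1

1


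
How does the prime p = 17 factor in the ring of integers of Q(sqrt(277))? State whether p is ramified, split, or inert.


K = Q(sqrt(277)). Since d mod 4 = 1, disc(K) = 277.
Check p | disc: 277 mod 17 = 5.
p does not divide disc. Compute Legendre symbol (d/p):
5^((17-1)/2) mod 17 = -1
(d/p) = -1, so p is inert: (p) stays prime with e=1, f=2, g=1.
Therefore p is inert.

inert


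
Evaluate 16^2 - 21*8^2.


x^2 - d*y^2
= 16^2 - 21*8^2
= 256 - 1344
= -1088

-1088


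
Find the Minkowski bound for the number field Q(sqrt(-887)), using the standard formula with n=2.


d = -887, d mod 4 = 1, so disc(K) = d = -887; |disc(K)| = 887
Imaginary quadratic field, so n = 2, s = r2 = 1, r1 = 0
M = (n!/n^n) * (4/pi)^s * sqrt(|disc(K)|) = (2!/2^2) * (4/pi)^1 * sqrt(887)
= 0.5 * 1.273240 * 29.782545
= 18.9602

18.9602


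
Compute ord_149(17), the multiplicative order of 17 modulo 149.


We want ord_149(17), the smallest k >= 1 with 17^k = 1 mod 149.
n = 149 = 149, phi(149) = 148; the order divides phi(n).
Divisors of 148: 1, 2, 4, 37, 74, 148
Repeated squaring mod 149: 17^1 = 17, 17^2 = 140, 17^4 = 81, 17^8 = 5, 17^16 = 25, 17^32 = 29, 17^64 = 96, 17^128 = 127
Test divisors in increasing order:
  k=1: 17^1 = 17 mod 149
  k=2: 17^2 = 140 mod 149
  k=4: 17^4 = 81 mod 149
  k=37: 17^37 = 29 * 81 * 17 = 1 mod 149  <- first divisor giving 1
Order = 37

37


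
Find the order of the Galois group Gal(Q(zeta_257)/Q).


|Gal(Q(zeta_257)/Q)| = phi(257)
= 256

256


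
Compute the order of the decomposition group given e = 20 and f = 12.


|D_P| = e * f
= 20 * 12
= 240

240


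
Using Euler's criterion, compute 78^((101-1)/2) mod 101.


p = 101 is prime and the exponent is (p-1)/2 = 50, so by Euler's criterion 78^50 = (78/101) = +1 or -1 mod 101.
Compute by square-and-multiply:
  50 = 32 + 16 + 2 (binary 110010)
  Repeated squaring mod 101: 78^1 = 78, 78^2 = 24, 78^4 = 71, 78^8 = 92, 78^16 = 81, 78^32 = 97
  78^50 = 78^32 * 78^16 * 78^2 = 97 * 81 * 24 mod 101
    97 * 81 = 7857 = 80 mod 101
    80 * 24 = 1920 = 1 mod 101
  78^50 = 1 mod 101
Result 1: 78 is a quadratic residue mod 101.
78^50 mod 101 = 1

1


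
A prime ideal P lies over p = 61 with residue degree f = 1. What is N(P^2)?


N(P^a) = p^(a*f)
= 61^(2*1)
= 61^2
= 3721

3721


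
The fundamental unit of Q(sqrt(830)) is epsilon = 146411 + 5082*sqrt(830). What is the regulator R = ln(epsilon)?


epsilon = 146411 + 5082*sqrt(830)
= 292822.0000
R = ln(292822.0000)
= 12.5873

12.5873


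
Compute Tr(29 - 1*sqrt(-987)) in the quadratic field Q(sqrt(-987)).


Tr(a + b*sqrt(d)) = (a + b*sqrt(d)) + (a - b*sqrt(d)) = 2a
= 2 * (29)
= 58

58


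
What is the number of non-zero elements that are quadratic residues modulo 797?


For prime p, the number of non-zero quadratic residues is (p-1)/2.
= (797-1)/2
= 398

398


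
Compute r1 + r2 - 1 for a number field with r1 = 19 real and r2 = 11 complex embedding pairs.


By Dirichlet's unit theorem:
rank = r1 + r2 - 1
= 19 + 11 - 1
= 29

29


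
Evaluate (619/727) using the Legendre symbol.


p = 727 is prime, so compute (619/727) with the reciprocity algorithm (Jacobi-symbol steps: pull out 2s via (2/n), flip via reciprocity, reduce):
  reciprocity: (619/727) -> -(727/619)
  reduce: (108/619)
  pull out 2: (2/619) = -1  (since 619 mod 8 = 3)
  pull out 2: (2/619) = -1  (since 619 mod 8 = 3)
  reciprocity: (27/619) -> -(619/27)
  reduce: (25/27)
  reciprocity: (25/27) -> +(27/25)
  reduce: (2/25)
  pull out 2: (2/25) = +1  (since 25 mod 8 = 1)
  (1/25) = 1
Product of signs = 1
(619/727) = 1

1


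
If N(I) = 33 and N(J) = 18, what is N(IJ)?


N(IJ) = N(I) * N(J)
= 33 * 18
= 594

594


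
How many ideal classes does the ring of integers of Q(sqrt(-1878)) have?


K = Q(sqrt(-1878)). d mod 4 = 2, so D = disc(K) = 4d = -7512
h(K) equals the number of primitive reduced positive-definite forms (a, b, c) = a*x^2 + b*x*y + c*y^2 with b^2 - 4ac = D,
where reduced means |b| <= a <= c, with b >= 0 whenever |b| = a or a = c, and primitive means gcd(a, b, c) = 1.
Reduced forces 3a^2 <= |D| = 7512, so 1 <= a <= 50; b must have the parity of D, and c = (b^2 - D)/(4a) must be an integer >= a.
Enumerate a = 1..50, b in [-a, a]:
  a=1: (1, 0, 1878)  [1]
  a=2: (2, 0, 939)  [1]
  a=3: (3, 0, 626)  [1]
  a=4..5: none
  a=6: (6, 0, 313)  [1]
  a=7..10: none
  a=11: (11, -10, 173), (11, 10, 173)  [2]
  a=12..16: none
  a=17: (17, -6, 111), (17, 6, 111)  [2]
  a=18..21: none
  a=22: (22, -12, 87), (22, 12, 87)  [2]
  a=23: (23, -20, 86), (23, 20, 86)  [2]
  a=24..28: none
  a=29: (29, -12, 66), (29, 12, 66)  [2]
  a=30..32: none
  a=33: (33, -12, 58), (33, 12, 58)  [2]
  a=34: (34, -28, 61), (34, 28, 61)  [2]
  a=35..36: none
  a=37: (37, -6, 51), (37, 6, 51)  [2]
  a=38..40: none
  a=41: (41, -14, 47), (41, 14, 47)  [2]
  a=42: none
  a=43: (43, -20, 46), (43, 20, 46)  [2]
  a=44..50: none
Total reduced forms: 1 + 1 + 1 + 1 + 2 + 2 + 2 + 2 + 2 + 2 + 2 + 2 + 2 + 2 = 24
h = 24

24


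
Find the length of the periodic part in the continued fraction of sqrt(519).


Run the CF algorithm for sqrt(519).
a_0 = floor(sqrt(519)) = 22; set m_0=0, q_0=1.
Recurrence: m' = q*a - m,  q' = (d - m'^2)/q,  a' = floor((a_0 + m')/q').
  step 1: m=22, q=35, a=1
  step 2: m=13, q=10, a=3
  step 3: m=17, q=23, a=1
  step 4: m=6, q=21, a=1
  step 5: m=15, q=14, a=2
  step 6: m=13, q=25, a=1
  step 7: m=12, q=15, a=2
  step 8: m=18, q=13, a=3
  step 9: m=21, q=6, a=7
  step 10: m=21, q=13, a=3
  step 11: m=18, q=15, a=2
  step 12: m=12, q=25, a=1
  step 13: m=13, q=14, a=2
  step 14: m=15, q=21, a=1
  step 15: m=6, q=23, a=1
  step 16: m=17, q=10, a=3
  step 17: m=13, q=35, a=1
  step 18: m=22, q=1, a=44
a_18 = 2*a_0 = 44, so the period closes here.
sqrt(519) = [22; 1, 3, 1, 1, 2, 1, 2, 3, 7, 3, 2, 1, 2, 1, 1, 3, 1, 44]
Period length = 18

18


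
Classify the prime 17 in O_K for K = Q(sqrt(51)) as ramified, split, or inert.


K = Q(sqrt(51)). Since d mod 4 = 3, disc(K) = 204.
Check p | disc: 204 mod 17 = 0.
p divides disc, so p ramifies: (p) = P^2 with e=2, f=1, g=1.
Therefore p is ramified.

ramified


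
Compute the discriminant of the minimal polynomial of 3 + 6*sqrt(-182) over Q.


The element 3 + 6*sqrt(-182) has minimal polynomial:
x^2 - 6*x + 6561
Discriminant = (-6)^2 - 4*(6561)
= 36 - 26244
= -26208

-26208


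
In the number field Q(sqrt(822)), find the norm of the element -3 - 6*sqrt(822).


N(a + b*sqrt(d)) = a^2 - d*b^2
= (-3)^2 - (822)*(-6)^2
= 9 - 29592
= -29583

-29583


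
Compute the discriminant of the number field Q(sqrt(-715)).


For K = Q(sqrt(d)) with d squarefree: disc(K) = d if d = 1 mod 4, and disc(K) = 4d if d = 2 or 3 mod 4.
Here d = -715, and d mod 4 = 1.
d = 1 mod 4 (O_K = Z[(1+sqrt(d))/2]), so disc(K) = d = -715

-715


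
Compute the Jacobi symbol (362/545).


Compute (362/545) via quadratic reciprocity:
  pull out 2: (2/545) = +1  (since 545 mod 8 = 1)
  reciprocity: (181/545) -> +(545/181)
  reduce: (2/181)
  pull out 2: (2/181) = -1  (since 181 mod 8 = 5)
  (1/181) = 1
Product of signs = -1

-1


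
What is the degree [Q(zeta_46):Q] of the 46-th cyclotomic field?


The degree equals Euler's totient phi(46).
46 = 2 * 23
phi(46) = 22

22


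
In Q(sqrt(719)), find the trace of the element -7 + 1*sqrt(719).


Tr(a + b*sqrt(d)) = (a + b*sqrt(d)) + (a - b*sqrt(d)) = 2a
= 2 * (-7)
= -14

-14


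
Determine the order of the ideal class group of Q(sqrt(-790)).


K = Q(sqrt(-790)). d mod 4 = 2, so D = disc(K) = 4d = -3160
h(K) equals the number of primitive reduced positive-definite forms (a, b, c) = a*x^2 + b*x*y + c*y^2 with b^2 - 4ac = D,
where reduced means |b| <= a <= c, with b >= 0 whenever |b| = a or a = c, and primitive means gcd(a, b, c) = 1.
Reduced forces 3a^2 <= |D| = 3160, so 1 <= a <= 32; b must have the parity of D, and c = (b^2 - D)/(4a) must be an integer >= a.
Enumerate a = 1..32, b in [-a, a]:
  a=1: (1, 0, 790)  [1]
  a=2: (2, 0, 395)  [1]
  a=3..4: none
  a=5: (5, 0, 158)  [1]
  a=6: none
  a=7: (7, -2, 113), (7, 2, 113)  [2]
  a=8..9: none
  a=10: (10, 0, 79)  [1]
  a=11..12: none
  a=13: (13, -8, 62), (13, 8, 62)  [2]
  a=14: (14, -12, 59), (14, 12, 59)  [2]
  a=15..16: none
  a=17: (17, -6, 47), (17, 6, 47)  [2]
  a=18..25: none
  a=26: (26, -8, 31), (26, 8, 31)  [2]
  a=27..28: none
  a=29: (29, -28, 34), (29, 28, 34)  [2]
  a=30..32: none
Total reduced forms: 1 + 1 + 1 + 2 + 1 + 2 + 2 + 2 + 2 + 2 = 16
h = 16

16


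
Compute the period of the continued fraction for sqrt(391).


Run the CF algorithm for sqrt(391).
a_0 = floor(sqrt(391)) = 19; set m_0=0, q_0=1.
Recurrence: m' = q*a - m,  q' = (d - m'^2)/q,  a' = floor((a_0 + m')/q').
  step 1: m=19, q=30, a=1
  step 2: m=11, q=9, a=3
  step 3: m=16, q=15, a=2
  step 4: m=14, q=13, a=2
  step 5: m=12, q=19, a=1
  step 6: m=7, q=18, a=1
  step 7: m=11, q=15, a=2
  step 8: m=19, q=2, a=19
  step 9: m=19, q=15, a=2
  step 10: m=11, q=18, a=1
  step 11: m=7, q=19, a=1
  step 12: m=12, q=13, a=2
  step 13: m=14, q=15, a=2
  step 14: m=16, q=9, a=3
  step 15: m=11, q=30, a=1
  step 16: m=19, q=1, a=38
a_16 = 2*a_0 = 38, so the period closes here.
sqrt(391) = [19; 1, 3, 2, 2, 1, 1, 2, 19, 2, 1, 1, 2, 2, 3, 1, 38]
Period length = 16

16


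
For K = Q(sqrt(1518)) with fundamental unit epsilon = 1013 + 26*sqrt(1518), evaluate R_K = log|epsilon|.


epsilon = 1013 + 26*sqrt(1518)
= 2025.9995
R = ln(2025.9995)
= 7.6138

7.6138


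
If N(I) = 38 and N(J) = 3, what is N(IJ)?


N(IJ) = N(I) * N(J)
= 38 * 3
= 114

114


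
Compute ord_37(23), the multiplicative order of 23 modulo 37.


We want ord_37(23), the smallest k >= 1 with 23^k = 1 mod 37.
n = 37 = 37, phi(37) = 36; the order divides phi(n).
Divisors of 36: 1, 2, 3, 4, 6, 9, 12, 18, 36
Repeated squaring mod 37: 23^1 = 23, 23^2 = 11, 23^4 = 10, 23^8 = 26, 23^16 = 10, 23^32 = 26
Test divisors in increasing order:
  k=1: 23^1 = 23 mod 37
  k=2: 23^2 = 11 mod 37
  k=3: 23^3 = 11 * 23 = 31 mod 37
  k=4: 23^4 = 10 mod 37
  k=6: 23^6 = 10 * 11 = 36 mod 37
  k=9: 23^9 = 26 * 23 = 6 mod 37
  k=12: 23^12 = 26 * 10 = 1 mod 37  <- first divisor giving 1
Order = 12

12


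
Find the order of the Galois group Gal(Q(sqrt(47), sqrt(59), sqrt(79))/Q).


The 3 square roots of distinct primes are multiplicatively independent over Q,
so [K:Q] = 2^3 and Gal(K/Q) is isomorphic to (Z/2Z)^3.
|Gal| = 2^3 = 8

8


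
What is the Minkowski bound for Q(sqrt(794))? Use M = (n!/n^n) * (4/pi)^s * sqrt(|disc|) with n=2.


d = 794, d mod 4 = 2, so disc(K) = 4d = 3176; |disc(K)| = 3176
Real quadratic field, so n = 2, s = r2 = 0, r1 = 2
M = (n!/n^n) * (4/pi)^s * sqrt(|disc(K)|) = (2!/2^2) * (4/pi)^0 * sqrt(3176)
= 0.5 * 1.000000 * 56.356011
= 28.1780

28.1780


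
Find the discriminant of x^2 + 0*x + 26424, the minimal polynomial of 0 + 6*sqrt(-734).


The element 0 + 6*sqrt(-734) has minimal polynomial:
x^2 + 0*x + 26424
Discriminant = (0)^2 - 4*(26424)
= 0 - 105696
= -105696

-105696


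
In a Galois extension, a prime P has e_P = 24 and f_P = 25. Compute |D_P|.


|D_P| = e * f
= 24 * 25
= 600

600


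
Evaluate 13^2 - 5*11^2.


x^2 - d*y^2
= 13^2 - 5*11^2
= 169 - 605
= -436

-436


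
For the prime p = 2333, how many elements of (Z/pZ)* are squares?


For prime p, the number of non-zero quadratic residues is (p-1)/2.
= (2333-1)/2
= 1166

1166


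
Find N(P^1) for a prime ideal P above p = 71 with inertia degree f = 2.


N(P^a) = p^(a*f)
= 71^(1*2)
= 71^2
= 5041

5041


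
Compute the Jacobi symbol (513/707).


Compute (513/707) via quadratic reciprocity:
  reciprocity: (513/707) -> +(707/513)
  reduce: (194/513)
  pull out 2: (2/513) = +1  (since 513 mod 8 = 1)
  reciprocity: (97/513) -> +(513/97)
  reduce: (28/97)
  pull out 2: (2/97) = +1  (since 97 mod 8 = 1)
  pull out 2: (2/97) = +1  (since 97 mod 8 = 1)
  reciprocity: (7/97) -> +(97/7)
  reduce: (6/7)
  pull out 2: (2/7) = +1  (since 7 mod 8 = 7)
  reciprocity: (3/7) -> -(7/3)
  reduce: (1/3)
  (1/3) = 1
Product of signs = -1

-1


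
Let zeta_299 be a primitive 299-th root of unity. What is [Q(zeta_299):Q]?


The degree equals Euler's totient phi(299).
299 = 13 * 23
phi(299) = 264

264


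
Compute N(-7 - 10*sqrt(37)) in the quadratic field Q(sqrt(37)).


N(a + b*sqrt(d)) = a^2 - d*b^2
= (-7)^2 - (37)*(-10)^2
= 49 - 3700
= -3651

-3651


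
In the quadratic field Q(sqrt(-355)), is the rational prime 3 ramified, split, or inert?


K = Q(sqrt(-355)). Since d mod 4 = 1, disc(K) = -355.
Check p | disc: -355 mod 3 = 2.
p does not divide disc. Compute Legendre symbol (d/p):
2^((3-1)/2) mod 3 = -1
(d/p) = -1, so p is inert: (p) stays prime with e=1, f=2, g=1.
Therefore p is inert.

inert


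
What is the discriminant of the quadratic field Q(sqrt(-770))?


For K = Q(sqrt(d)) with d squarefree: disc(K) = d if d = 1 mod 4, and disc(K) = 4d if d = 2 or 3 mod 4.
Here d = -770, and d mod 4 = 2.
d = 2 mod 4, not 1 (O_K = Z[sqrt(d)]), so disc(K) = 4d = 4 * (-770) = -3080

-3080


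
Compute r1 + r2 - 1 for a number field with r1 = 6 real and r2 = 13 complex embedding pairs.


By Dirichlet's unit theorem:
rank = r1 + r2 - 1
= 6 + 13 - 1
= 18

18


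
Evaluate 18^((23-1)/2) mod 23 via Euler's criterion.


p = 23 is prime and the exponent is (p-1)/2 = 11, so by Euler's criterion 18^11 = (18/23) = +1 or -1 mod 23.
Compute by square-and-multiply:
  11 = 8 + 2 + 1 (binary 1011)
  Repeated squaring mod 23: 18^1 = 18, 18^2 = 2, 18^4 = 4, 18^8 = 16
  18^11 = 18^8 * 18^2 * 18^1 = 16 * 2 * 18 mod 23
    16 * 2 = 32 = 9 mod 23
    9 * 18 = 162 = 1 mod 23
  18^11 = 1 mod 23
Result 1: 18 is a quadratic residue mod 23.
18^11 mod 23 = 1

1


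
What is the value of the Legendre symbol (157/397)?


p = 397 is prime, so compute (157/397) with the reciprocity algorithm (Jacobi-symbol steps: pull out 2s via (2/n), flip via reciprocity, reduce):
  reciprocity: (157/397) -> +(397/157)
  reduce: (83/157)
  reciprocity: (83/157) -> +(157/83)
  reduce: (74/83)
  pull out 2: (2/83) = -1  (since 83 mod 8 = 3)
  reciprocity: (37/83) -> +(83/37)
  reduce: (9/37)
  reciprocity: (9/37) -> +(37/9)
  reduce: (1/9)
  (1/9) = 1
Product of signs = -1
(157/397) = -1

-1


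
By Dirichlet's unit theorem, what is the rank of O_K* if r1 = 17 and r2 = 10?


By Dirichlet's unit theorem:
rank = r1 + r2 - 1
= 17 + 10 - 1
= 26

26


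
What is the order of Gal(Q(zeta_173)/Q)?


|Gal(Q(zeta_173)/Q)| = phi(173)
= 172

172


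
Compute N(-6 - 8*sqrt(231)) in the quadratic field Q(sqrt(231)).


N(a + b*sqrt(d)) = a^2 - d*b^2
= (-6)^2 - (231)*(-8)^2
= 36 - 14784
= -14748

-14748


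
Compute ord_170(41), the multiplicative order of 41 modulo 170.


We want ord_170(41), the smallest k >= 1 with 41^k = 1 mod 170.
n = 170 = 2 * 5 * 17, phi(170) = 64; the order divides phi(n).
Divisors of 64: 1, 2, 4, 8, 16, 32, 64
Repeated squaring mod 170: 41^1 = 41, 41^2 = 151, 41^4 = 21, 41^8 = 101, 41^16 = 1, 41^32 = 1, 41^64 = 1
Test divisors in increasing order:
  k=1: 41^1 = 41 mod 170
  k=2: 41^2 = 151 mod 170
  k=4: 41^4 = 21 mod 170
  k=8: 41^8 = 101 mod 170
  k=16: 41^16 = 1 mod 170  <- first divisor giving 1
Order = 16

16


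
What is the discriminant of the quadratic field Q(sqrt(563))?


For K = Q(sqrt(d)) with d squarefree: disc(K) = d if d = 1 mod 4, and disc(K) = 4d if d = 2 or 3 mod 4.
Here d = 563, and d mod 4 = 3.
d = 3 mod 4, not 1 (O_K = Z[sqrt(d)]), so disc(K) = 4d = 4 * (563) = 2252

2252


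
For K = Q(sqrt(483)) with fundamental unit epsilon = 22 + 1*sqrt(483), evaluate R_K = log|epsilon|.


epsilon = 22 + 1*sqrt(483)
= 43.9773
R = ln(43.9773)
= 3.7837

3.7837


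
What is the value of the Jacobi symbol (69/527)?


Compute (69/527) via quadratic reciprocity:
  reciprocity: (69/527) -> +(527/69)
  reduce: (44/69)
  pull out 2: (2/69) = -1  (since 69 mod 8 = 5)
  pull out 2: (2/69) = -1  (since 69 mod 8 = 5)
  reciprocity: (11/69) -> +(69/11)
  reduce: (3/11)
  reciprocity: (3/11) -> -(11/3)
  reduce: (2/3)
  pull out 2: (2/3) = -1  (since 3 mod 8 = 3)
  (1/3) = 1
Product of signs = 1

1


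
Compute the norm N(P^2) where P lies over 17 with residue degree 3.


N(P^a) = p^(a*f)
= 17^(2*3)
= 17^6
= 24137569

24137569


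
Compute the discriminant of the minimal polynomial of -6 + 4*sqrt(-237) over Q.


The element -6 + 4*sqrt(-237) has minimal polynomial:
x^2 + 12*x + 3828
Discriminant = (12)^2 - 4*(3828)
= 144 - 15312
= -15168

-15168


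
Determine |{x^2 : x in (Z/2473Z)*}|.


For prime p, the number of non-zero quadratic residues is (p-1)/2.
= (2473-1)/2
= 1236

1236


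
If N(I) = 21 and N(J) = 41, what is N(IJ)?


N(IJ) = N(I) * N(J)
= 21 * 41
= 861

861


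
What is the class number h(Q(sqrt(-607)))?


K = Q(sqrt(-607)). d mod 4 = 1, so D = disc(K) = d = -607
h(K) equals the number of primitive reduced positive-definite forms (a, b, c) = a*x^2 + b*x*y + c*y^2 with b^2 - 4ac = D,
where reduced means |b| <= a <= c, with b >= 0 whenever |b| = a or a = c, and primitive means gcd(a, b, c) = 1.
Reduced forces 3a^2 <= |D| = 607, so 1 <= a <= 14; b must have the parity of D, and c = (b^2 - D)/(4a) must be an integer >= a.
Enumerate a = 1..14, b in [-a, a]:
  a=1: (1, 1, 152)  [1]
  a=2: (2, -1, 76), (2, 1, 76)  [2]
  a=3: none
  a=4: (4, -1, 38), (4, 1, 38)  [2]
  a=5..6: none
  a=7: (7, -3, 22), (7, 3, 22)  [2]
  a=8: (8, -1, 19), (8, 1, 19)  [2]
  a=9..10: none
  a=11: (11, -3, 14), (11, 3, 14)  [2]
  a=12: none
  a=13: (13, -11, 14), (13, 11, 14)  [2]
  a=14: none
Total reduced forms: 1 + 2 + 2 + 2 + 2 + 2 + 2 = 13
h = 13

13


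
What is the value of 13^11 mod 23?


p = 23 is prime and the exponent is (p-1)/2 = 11, so by Euler's criterion 13^11 = (13/23) = +1 or -1 mod 23.
Compute by square-and-multiply:
  11 = 8 + 2 + 1 (binary 1011)
  Repeated squaring mod 23: 13^1 = 13, 13^2 = 8, 13^4 = 18, 13^8 = 2
  13^11 = 13^8 * 13^2 * 13^1 = 2 * 8 * 13 mod 23
    2 * 8 = 16 = 16 mod 23
    16 * 13 = 208 = 1 mod 23
  13^11 = 1 mod 23
Result 1: 13 is a quadratic residue mod 23.
13^11 mod 23 = 1

1


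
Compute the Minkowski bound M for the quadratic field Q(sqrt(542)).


d = 542, d mod 4 = 2, so disc(K) = 4d = 2168; |disc(K)| = 2168
Real quadratic field, so n = 2, s = r2 = 0, r1 = 2
M = (n!/n^n) * (4/pi)^s * sqrt(|disc(K)|) = (2!/2^2) * (4/pi)^0 * sqrt(2168)
= 0.5 * 1.000000 * 46.561787
= 23.2809

23.2809


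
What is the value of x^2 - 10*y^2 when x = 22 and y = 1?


x^2 - d*y^2
= 22^2 - 10*1^2
= 484 - 10
= 474

474


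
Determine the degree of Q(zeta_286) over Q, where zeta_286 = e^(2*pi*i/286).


The degree equals Euler's totient phi(286).
286 = 2 * 11 * 13
phi(286) = 120

120


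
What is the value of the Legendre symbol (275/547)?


p = 547 is prime, so compute (275/547) with the reciprocity algorithm (Jacobi-symbol steps: pull out 2s via (2/n), flip via reciprocity, reduce):
  reciprocity: (275/547) -> -(547/275)
  reduce: (272/275)
  pull out 2: (2/275) = -1  (since 275 mod 8 = 3)
  pull out 2: (2/275) = -1  (since 275 mod 8 = 3)
  pull out 2: (2/275) = -1  (since 275 mod 8 = 3)
  pull out 2: (2/275) = -1  (since 275 mod 8 = 3)
  reciprocity: (17/275) -> +(275/17)
  reduce: (3/17)
  reciprocity: (3/17) -> +(17/3)
  reduce: (2/3)
  pull out 2: (2/3) = -1  (since 3 mod 8 = 3)
  (1/3) = 1
Product of signs = 1
(275/547) = 1

1


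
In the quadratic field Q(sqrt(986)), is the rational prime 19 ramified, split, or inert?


K = Q(sqrt(986)). Since d mod 4 = 2, disc(K) = 3944.
Check p | disc: 3944 mod 19 = 11.
p does not divide disc. Compute Legendre symbol (d/p):
17^((19-1)/2) mod 19 = 1
(d/p) = 1, so p splits: (p) = P*P' with e=1, f=1, g=2.
Therefore p is split.

split


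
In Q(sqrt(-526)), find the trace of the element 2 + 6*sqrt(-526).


Tr(a + b*sqrt(d)) = (a + b*sqrt(d)) + (a - b*sqrt(d)) = 2a
= 2 * (2)
= 4

4


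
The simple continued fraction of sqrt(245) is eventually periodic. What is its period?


Run the CF algorithm for sqrt(245).
a_0 = floor(sqrt(245)) = 15; set m_0=0, q_0=1.
Recurrence: m' = q*a - m,  q' = (d - m'^2)/q,  a' = floor((a_0 + m')/q').
  step 1: m=15, q=20, a=1
  step 2: m=5, q=11, a=1
  step 3: m=6, q=19, a=1
  step 4: m=13, q=4, a=7
  step 5: m=15, q=5, a=6
  step 6: m=15, q=4, a=7
  step 7: m=13, q=19, a=1
  step 8: m=6, q=11, a=1
  step 9: m=5, q=20, a=1
  step 10: m=15, q=1, a=30
a_10 = 2*a_0 = 30, so the period closes here.
sqrt(245) = [15; 1, 1, 1, 7, 6, 7, 1, 1, 1, 30]
Period length = 10

10


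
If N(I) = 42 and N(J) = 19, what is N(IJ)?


N(IJ) = N(I) * N(J)
= 42 * 19
= 798

798


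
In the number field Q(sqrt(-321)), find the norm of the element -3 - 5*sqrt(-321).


N(a + b*sqrt(d)) = a^2 - d*b^2
= (-3)^2 - (-321)*(-5)^2
= 9 + 8025
= 8034

8034


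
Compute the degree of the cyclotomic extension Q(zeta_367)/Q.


The degree equals Euler's totient phi(367).
367 = 367
phi(367) = 366

366


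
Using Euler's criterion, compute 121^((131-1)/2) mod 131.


p = 131 is prime and the exponent is (p-1)/2 = 65, so by Euler's criterion 121^65 = (121/131) = +1 or -1 mod 131.
Compute by square-and-multiply:
  65 = 64 + 1 (binary 1000001)
  Repeated squaring mod 131: 121^1 = 121, 121^2 = 100, 121^4 = 44, 121^8 = 102, 121^16 = 55, 121^32 = 12, 121^64 = 13
  121^65 = 121^64 * 121^1 = 13 * 121 mod 131
    13 * 121 = 1573 = 1 mod 131
  121^65 = 1 mod 131
Result 1: 121 is a quadratic residue mod 131.
121^65 mod 131 = 1

1


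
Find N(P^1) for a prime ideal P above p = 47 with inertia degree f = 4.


N(P^a) = p^(a*f)
= 47^(1*4)
= 47^4
= 4879681

4879681


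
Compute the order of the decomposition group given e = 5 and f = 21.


|D_P| = e * f
= 5 * 21
= 105

105


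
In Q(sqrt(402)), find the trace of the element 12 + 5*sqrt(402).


Tr(a + b*sqrt(d)) = (a + b*sqrt(d)) + (a - b*sqrt(d)) = 2a
= 2 * (12)
= 24

24


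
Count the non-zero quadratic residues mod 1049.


For prime p, the number of non-zero quadratic residues is (p-1)/2.
= (1049-1)/2
= 524

524


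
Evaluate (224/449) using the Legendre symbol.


p = 449 is prime, so compute (224/449) with the reciprocity algorithm (Jacobi-symbol steps: pull out 2s via (2/n), flip via reciprocity, reduce):
  pull out 2: (2/449) = +1  (since 449 mod 8 = 1)
  pull out 2: (2/449) = +1  (since 449 mod 8 = 1)
  pull out 2: (2/449) = +1  (since 449 mod 8 = 1)
  pull out 2: (2/449) = +1  (since 449 mod 8 = 1)
  pull out 2: (2/449) = +1  (since 449 mod 8 = 1)
  reciprocity: (7/449) -> +(449/7)
  reduce: (1/7)
  (1/7) = 1
Product of signs = 1
(224/449) = 1

1


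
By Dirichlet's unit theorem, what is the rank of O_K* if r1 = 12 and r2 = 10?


By Dirichlet's unit theorem:
rank = r1 + r2 - 1
= 12 + 10 - 1
= 21

21


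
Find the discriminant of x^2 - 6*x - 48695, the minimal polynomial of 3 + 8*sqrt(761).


The element 3 + 8*sqrt(761) has minimal polynomial:
x^2 - 6*x - 48695
Discriminant = (-6)^2 - 4*(-48695)
= 36 + 194780
= 194816

194816


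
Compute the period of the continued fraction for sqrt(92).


Run the CF algorithm for sqrt(92).
a_0 = floor(sqrt(92)) = 9; set m_0=0, q_0=1.
Recurrence: m' = q*a - m,  q' = (d - m'^2)/q,  a' = floor((a_0 + m')/q').
  step 1: m=9, q=11, a=1
  step 2: m=2, q=8, a=1
  step 3: m=6, q=7, a=2
  step 4: m=8, q=4, a=4
  step 5: m=8, q=7, a=2
  step 6: m=6, q=8, a=1
  step 7: m=2, q=11, a=1
  step 8: m=9, q=1, a=18
a_8 = 2*a_0 = 18, so the period closes here.
sqrt(92) = [9; 1, 1, 2, 4, 2, 1, 1, 18]
Period length = 8

8


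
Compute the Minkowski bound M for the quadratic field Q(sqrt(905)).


d = 905, d mod 4 = 1, so disc(K) = d = 905; |disc(K)| = 905
Real quadratic field, so n = 2, s = r2 = 0, r1 = 2
M = (n!/n^n) * (4/pi)^s * sqrt(|disc(K)|) = (2!/2^2) * (4/pi)^0 * sqrt(905)
= 0.5 * 1.000000 * 30.083218
= 15.0416

15.0416


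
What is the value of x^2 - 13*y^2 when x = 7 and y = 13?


x^2 - d*y^2
= 7^2 - 13*13^2
= 49 - 2197
= -2148

-2148


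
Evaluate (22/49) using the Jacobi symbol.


Compute (22/49) via quadratic reciprocity:
  pull out 2: (2/49) = +1  (since 49 mod 8 = 1)
  reciprocity: (11/49) -> +(49/11)
  reduce: (5/11)
  reciprocity: (5/11) -> +(11/5)
  reduce: (1/5)
  (1/5) = 1
Product of signs = 1

1


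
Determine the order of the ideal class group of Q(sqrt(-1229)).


K = Q(sqrt(-1229)). d mod 4 = 3, so D = disc(K) = 4d = -4916
h(K) equals the number of primitive reduced positive-definite forms (a, b, c) = a*x^2 + b*x*y + c*y^2 with b^2 - 4ac = D,
where reduced means |b| <= a <= c, with b >= 0 whenever |b| = a or a = c, and primitive means gcd(a, b, c) = 1.
Reduced forces 3a^2 <= |D| = 4916, so 1 <= a <= 40; b must have the parity of D, and c = (b^2 - D)/(4a) must be an integer >= a.
Enumerate a = 1..40, b in [-a, a]:
  a=1: (1, 0, 1229)  [1]
  a=2: (2, 2, 615)  [1]
  a=3: (3, -2, 410), (3, 2, 410)  [2]
  a=4: none
  a=5: (5, -2, 246), (5, 2, 246)  [2]
  a=6: (6, -2, 205), (6, 2, 205)  [2]
  a=7..8: none
  a=9: (9, -4, 137), (9, 4, 137)  [2]
  a=10: (10, -2, 123), (10, 2, 123)  [2]
  a=11: (11, -10, 114), (11, 10, 114)  [2]
  a=12..14: none
  a=15: (15, -8, 83), (15, -2, 82), (15, 2, 82), (15, 8, 83)  [4]
  a=16..17: none
  a=18: (18, -14, 71), (18, 14, 71)  [2]
  a=19: (19, -10, 66), (19, 10, 66)  [2]
  a=20..21: none
  a=22: (22, -10, 57), (22, 10, 57)  [2]
  a=23: (23, -12, 55), (23, 12, 55)  [2]
  a=24: none
  a=25: (25, -22, 54), (25, 22, 54)  [2]
  a=26: none
  a=27: (27, -22, 50), (27, 22, 50)  [2]
  a=28..29: none
  a=30: (30, -22, 45), (30, -2, 41), (30, 2, 41), (30, 22, 45)  [4]
  a=31..32: none
  a=33: (33, -32, 45), (33, -10, 38), (33, 10, 38), (33, 32, 45)  [4]
  a=34..40: none
Total reduced forms: 1 + 1 + 2 + 2 + 2 + 2 + 2 + 2 + 4 + 2 + 2 + 2 + 2 + 2 + 2 + 4 + 4 = 38
h = 38

38


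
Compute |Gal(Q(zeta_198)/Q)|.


|Gal(Q(zeta_198)/Q)| = phi(198)
= 60

60


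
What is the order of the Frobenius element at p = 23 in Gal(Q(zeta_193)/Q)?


The Frobenius at p in Gal(Q(zeta_n)/Q) = (Z/nZ)* is the class of p, so its order is ord_193(23), the smallest k >= 1 with 23^k = 1 mod 193.
n = 193 = 193, phi(193) = 192; the order divides phi(n).
Divisors of 192: 1, 2, 3, 4, 6, 8, 12, 16, 24, 32, 48, 64, 96, 192
Repeated squaring mod 193: 23^1 = 23, 23^2 = 143, 23^4 = 184, 23^8 = 81, 23^16 = 192, 23^32 = 1, 23^64 = 1, 23^128 = 1
Test divisors in increasing order:
  k=1: 23^1 = 23 mod 193
  k=2: 23^2 = 143 mod 193
  k=3: 23^3 = 143 * 23 = 8 mod 193
  k=4: 23^4 = 184 mod 193
  k=6: 23^6 = 184 * 143 = 64 mod 193
  k=8: 23^8 = 81 mod 193
  k=12: 23^12 = 81 * 184 = 43 mod 193
  k=16: 23^16 = 192 mod 193
  k=24: 23^24 = 192 * 81 = 112 mod 193
  k=32: 23^32 = 1 mod 193  <- first divisor giving 1
Order = 32

32


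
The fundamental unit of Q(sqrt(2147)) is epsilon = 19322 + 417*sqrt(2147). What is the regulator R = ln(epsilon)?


epsilon = 19322 + 417*sqrt(2147)
= 38644.0000
R = ln(38644.0000)
= 10.5621

10.5621


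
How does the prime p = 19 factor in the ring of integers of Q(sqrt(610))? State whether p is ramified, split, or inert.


K = Q(sqrt(610)). Since d mod 4 = 2, disc(K) = 2440.
Check p | disc: 2440 mod 19 = 8.
p does not divide disc. Compute Legendre symbol (d/p):
2^((19-1)/2) mod 19 = -1
(d/p) = -1, so p is inert: (p) stays prime with e=1, f=2, g=1.
Therefore p is inert.

inert


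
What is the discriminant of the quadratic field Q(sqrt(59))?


For K = Q(sqrt(d)) with d squarefree: disc(K) = d if d = 1 mod 4, and disc(K) = 4d if d = 2 or 3 mod 4.
Here d = 59, and d mod 4 = 3.
d = 3 mod 4, not 1 (O_K = Z[sqrt(d)]), so disc(K) = 4d = 4 * (59) = 236

236


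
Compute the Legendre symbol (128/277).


p = 277 is prime, so compute (128/277) with the reciprocity algorithm (Jacobi-symbol steps: pull out 2s via (2/n), flip via reciprocity, reduce):
  pull out 2: (2/277) = -1  (since 277 mod 8 = 5)
  pull out 2: (2/277) = -1  (since 277 mod 8 = 5)
  pull out 2: (2/277) = -1  (since 277 mod 8 = 5)
  pull out 2: (2/277) = -1  (since 277 mod 8 = 5)
  pull out 2: (2/277) = -1  (since 277 mod 8 = 5)
  pull out 2: (2/277) = -1  (since 277 mod 8 = 5)
  pull out 2: (2/277) = -1  (since 277 mod 8 = 5)
  (1/277) = 1
Product of signs = -1
(128/277) = -1

-1


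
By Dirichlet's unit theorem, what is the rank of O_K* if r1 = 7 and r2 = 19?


By Dirichlet's unit theorem:
rank = r1 + r2 - 1
= 7 + 19 - 1
= 25

25


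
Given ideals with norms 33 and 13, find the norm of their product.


N(IJ) = N(I) * N(J)
= 33 * 13
= 429

429


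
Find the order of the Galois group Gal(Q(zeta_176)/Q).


|Gal(Q(zeta_176)/Q)| = phi(176)
= 80

80


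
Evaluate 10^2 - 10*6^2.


x^2 - d*y^2
= 10^2 - 10*6^2
= 100 - 360
= -260

-260


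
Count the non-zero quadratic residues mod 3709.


For prime p, the number of non-zero quadratic residues is (p-1)/2.
= (3709-1)/2
= 1854

1854


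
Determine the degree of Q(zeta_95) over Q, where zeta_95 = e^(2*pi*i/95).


The degree equals Euler's totient phi(95).
95 = 5 * 19
phi(95) = 72

72


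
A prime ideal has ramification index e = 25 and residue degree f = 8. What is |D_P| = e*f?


|D_P| = e * f
= 25 * 8
= 200

200


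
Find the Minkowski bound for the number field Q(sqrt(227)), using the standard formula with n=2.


d = 227, d mod 4 = 3, so disc(K) = 4d = 908; |disc(K)| = 908
Real quadratic field, so n = 2, s = r2 = 0, r1 = 2
M = (n!/n^n) * (4/pi)^s * sqrt(|disc(K)|) = (2!/2^2) * (4/pi)^0 * sqrt(908)
= 0.5 * 1.000000 * 30.133038
= 15.0665

15.0665


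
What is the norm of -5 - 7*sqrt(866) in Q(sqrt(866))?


N(a + b*sqrt(d)) = a^2 - d*b^2
= (-5)^2 - (866)*(-7)^2
= 25 - 42434
= -42409

-42409


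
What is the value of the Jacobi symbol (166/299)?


Compute (166/299) via quadratic reciprocity:
  pull out 2: (2/299) = -1  (since 299 mod 8 = 3)
  reciprocity: (83/299) -> -(299/83)
  reduce: (50/83)
  pull out 2: (2/83) = -1  (since 83 mod 8 = 3)
  reciprocity: (25/83) -> +(83/25)
  reduce: (8/25)
  pull out 2: (2/25) = +1  (since 25 mod 8 = 1)
  pull out 2: (2/25) = +1  (since 25 mod 8 = 1)
  pull out 2: (2/25) = +1  (since 25 mod 8 = 1)
  (1/25) = 1
Product of signs = -1

-1


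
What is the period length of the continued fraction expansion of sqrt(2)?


Run the CF algorithm for sqrt(2).
a_0 = floor(sqrt(2)) = 1; set m_0=0, q_0=1.
Recurrence: m' = q*a - m,  q' = (d - m'^2)/q,  a' = floor((a_0 + m')/q').
  step 1: m=1, q=1, a=2
a_1 = 2*a_0 = 2, so the period closes here.
sqrt(2) = [1; 2]
Period length = 1

1


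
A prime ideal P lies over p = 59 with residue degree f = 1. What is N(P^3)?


N(P^a) = p^(a*f)
= 59^(3*1)
= 59^3
= 205379

205379


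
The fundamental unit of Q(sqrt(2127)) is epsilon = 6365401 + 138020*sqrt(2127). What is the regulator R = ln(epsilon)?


epsilon = 6365401 + 138020*sqrt(2127)
= 1.2731e+07
R = ln(1.2731e+07)
= 16.3595

16.3595


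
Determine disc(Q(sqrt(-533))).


For K = Q(sqrt(d)) with d squarefree: disc(K) = d if d = 1 mod 4, and disc(K) = 4d if d = 2 or 3 mod 4.
Here d = -533, and d mod 4 = 3.
d = 3 mod 4, not 1 (O_K = Z[sqrt(d)]), so disc(K) = 4d = 4 * (-533) = -2132

-2132


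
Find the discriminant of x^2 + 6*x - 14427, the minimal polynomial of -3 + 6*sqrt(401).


The element -3 + 6*sqrt(401) has minimal polynomial:
x^2 + 6*x - 14427
Discriminant = (6)^2 - 4*(-14427)
= 36 + 57708
= 57744

57744


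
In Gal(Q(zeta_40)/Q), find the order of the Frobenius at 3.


The Frobenius at p in Gal(Q(zeta_n)/Q) = (Z/nZ)* is the class of p, so its order is ord_40(3), the smallest k >= 1 with 3^k = 1 mod 40.
n = 40 = 2^3 * 5, phi(40) = 16; the order divides phi(n).
Divisors of 16: 1, 2, 4, 8, 16
Repeated squaring mod 40: 3^1 = 3, 3^2 = 9, 3^4 = 1, 3^8 = 1, 3^16 = 1
Test divisors in increasing order:
  k=1: 3^1 = 3 mod 40
  k=2: 3^2 = 9 mod 40
  k=4: 3^4 = 1 mod 40  <- first divisor giving 1
Order = 4

4


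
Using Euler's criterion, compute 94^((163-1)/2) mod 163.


p = 163 is prime and the exponent is (p-1)/2 = 81, so by Euler's criterion 94^81 = (94/163) = +1 or -1 mod 163.
Compute by square-and-multiply:
  81 = 64 + 16 + 1 (binary 1010001)
  Repeated squaring mod 163: 94^1 = 94, 94^2 = 34, 94^4 = 15, 94^8 = 62, 94^16 = 95, 94^32 = 60, 94^64 = 14
  94^81 = 94^64 * 94^16 * 94^1 = 14 * 95 * 94 mod 163
    14 * 95 = 1330 = 26 mod 163
    26 * 94 = 2444 = 162 mod 163
  94^81 = 162 mod 163
Result 162 = p - 1 = -1 mod 163: 94 is a quadratic non-residue mod 163. As a residue in [0, p-1] the value is 162.
94^81 mod 163 = 162

162


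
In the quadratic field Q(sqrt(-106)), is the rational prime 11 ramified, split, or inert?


K = Q(sqrt(-106)). Since d mod 4 = 2, disc(K) = -424.
Check p | disc: -424 mod 11 = 5.
p does not divide disc. Compute Legendre symbol (d/p):
4^((11-1)/2) mod 11 = 1
(d/p) = 1, so p splits: (p) = P*P' with e=1, f=1, g=2.
Therefore p is split.

split


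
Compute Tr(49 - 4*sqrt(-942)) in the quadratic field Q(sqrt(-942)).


Tr(a + b*sqrt(d)) = (a + b*sqrt(d)) + (a - b*sqrt(d)) = 2a
= 2 * (49)
= 98

98


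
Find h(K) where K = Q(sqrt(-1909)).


K = Q(sqrt(-1909)). d mod 4 = 3, so D = disc(K) = 4d = -7636
h(K) equals the number of primitive reduced positive-definite forms (a, b, c) = a*x^2 + b*x*y + c*y^2 with b^2 - 4ac = D,
where reduced means |b| <= a <= c, with b >= 0 whenever |b| = a or a = c, and primitive means gcd(a, b, c) = 1.
Reduced forces 3a^2 <= |D| = 7636, so 1 <= a <= 50; b must have the parity of D, and c = (b^2 - D)/(4a) must be an integer >= a.
Enumerate a = 1..50, b in [-a, a]:
  a=1: (1, 0, 1909)  [1]
  a=2: (2, 2, 955)  [1]
  a=3..4: none
  a=5: (5, -2, 382), (5, 2, 382)  [2]
  a=6: none
  a=7: (7, -6, 274), (7, 6, 274)  [2]
  a=8..9: none
  a=10: (10, -2, 191), (10, 2, 191)  [2]
  a=11: (11, -8, 175), (11, 8, 175)  [2]
  a=12..13: none
  a=14: (14, -6, 137), (14, 6, 137)  [2]
  a=15..21: none
  a=22: (22, -14, 89), (22, 14, 89)  [2]
  a=23: (23, 0, 83)  [1]
  a=24: none
  a=25: (25, -8, 77), (25, 8, 77)  [2]
  a=26..28: none
  a=29: (29, -22, 70), (29, 22, 70)  [2]
  a=30..34: none
  a=35: (35, -22, 58), (35, -8, 55), (35, 8, 55), (35, 22, 58)  [4]
  a=36..40: none
  a=41: (41, -20, 49), (41, 20, 49)  [2]
  a=42..45: none
  a=46: (46, 46, 53)  [1]
  a=47: (47, -42, 50), (47, 42, 50)  [2]
  a=48..50: none
Total reduced forms: 1 + 1 + 2 + 2 + 2 + 2 + 2 + 2 + 1 + 2 + 2 + 4 + 2 + 1 + 2 = 28
h = 28

28


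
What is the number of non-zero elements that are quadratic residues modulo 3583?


For prime p, the number of non-zero quadratic residues is (p-1)/2.
= (3583-1)/2
= 1791

1791


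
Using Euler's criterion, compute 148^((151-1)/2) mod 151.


p = 151 is prime and the exponent is (p-1)/2 = 75, so by Euler's criterion 148^75 = (148/151) = +1 or -1 mod 151.
Compute by square-and-multiply:
  75 = 64 + 8 + 2 + 1 (binary 1001011)
  Repeated squaring mod 151: 148^1 = 148, 148^2 = 9, 148^4 = 81, 148^8 = 68, 148^16 = 94, 148^32 = 78, 148^64 = 44
  148^75 = 148^64 * 148^8 * 148^2 * 148^1 = 44 * 68 * 9 * 148 mod 151
    44 * 68 = 2992 = 123 mod 151
    123 * 9 = 1107 = 50 mod 151
    50 * 148 = 7400 = 1 mod 151
  148^75 = 1 mod 151
Result 1: 148 is a quadratic residue mod 151.
148^75 mod 151 = 1

1


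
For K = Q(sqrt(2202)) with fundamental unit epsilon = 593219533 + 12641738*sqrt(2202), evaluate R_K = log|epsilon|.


epsilon = 593219533 + 12641738*sqrt(2202)
= 1.1864e+09
R = ln(1.1864e+09)
= 20.8942

20.8942


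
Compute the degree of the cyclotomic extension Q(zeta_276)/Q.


The degree equals Euler's totient phi(276).
276 = 2^2 * 3 * 23
phi(276) = 88

88


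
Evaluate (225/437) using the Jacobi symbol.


Compute (225/437) via quadratic reciprocity:
  reciprocity: (225/437) -> +(437/225)
  reduce: (212/225)
  pull out 2: (2/225) = +1  (since 225 mod 8 = 1)
  pull out 2: (2/225) = +1  (since 225 mod 8 = 1)
  reciprocity: (53/225) -> +(225/53)
  reduce: (13/53)
  reciprocity: (13/53) -> +(53/13)
  reduce: (1/13)
  (1/13) = 1
Product of signs = 1

1
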